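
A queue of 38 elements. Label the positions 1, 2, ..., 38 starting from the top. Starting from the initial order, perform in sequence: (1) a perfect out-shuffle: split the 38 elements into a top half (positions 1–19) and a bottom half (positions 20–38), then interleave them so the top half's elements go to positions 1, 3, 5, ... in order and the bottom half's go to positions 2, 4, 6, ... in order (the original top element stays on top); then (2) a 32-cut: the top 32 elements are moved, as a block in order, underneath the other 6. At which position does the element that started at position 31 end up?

Track the element from position 31 forward through each operation:
  after op 1 (out-shuffle): 31 → 24
  after op 2 (cut 32): 24 → 30

30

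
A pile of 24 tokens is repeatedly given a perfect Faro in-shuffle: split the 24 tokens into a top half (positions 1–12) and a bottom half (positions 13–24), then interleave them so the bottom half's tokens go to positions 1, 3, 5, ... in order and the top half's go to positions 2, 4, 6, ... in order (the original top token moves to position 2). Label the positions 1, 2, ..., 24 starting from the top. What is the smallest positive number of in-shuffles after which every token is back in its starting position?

The in-shuffle permutes the 24 positions with cycle lengths [4, 20].
Every token is home exactly when every cycle has completed a whole number of laps, i.e. after lcm(4, 20) = 20 in-shuffles.

20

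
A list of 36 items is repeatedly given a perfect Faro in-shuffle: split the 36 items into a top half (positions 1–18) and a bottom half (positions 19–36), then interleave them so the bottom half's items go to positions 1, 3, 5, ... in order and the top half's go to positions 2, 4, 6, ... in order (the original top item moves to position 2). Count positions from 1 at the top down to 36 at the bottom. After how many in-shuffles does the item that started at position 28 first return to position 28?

36

Follow position 28 under repeated in-shuffles:
28 → 19 → 1 → 2 → 4 → 8 → 16 → 32 → ... → 28 (length 36)
It first returns after 36 in-shuffles.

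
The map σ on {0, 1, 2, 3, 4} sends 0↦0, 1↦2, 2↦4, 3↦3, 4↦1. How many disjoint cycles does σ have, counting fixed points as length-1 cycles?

Cycle decomposition: (0) (1 2 4) (3).
3 cycles.

3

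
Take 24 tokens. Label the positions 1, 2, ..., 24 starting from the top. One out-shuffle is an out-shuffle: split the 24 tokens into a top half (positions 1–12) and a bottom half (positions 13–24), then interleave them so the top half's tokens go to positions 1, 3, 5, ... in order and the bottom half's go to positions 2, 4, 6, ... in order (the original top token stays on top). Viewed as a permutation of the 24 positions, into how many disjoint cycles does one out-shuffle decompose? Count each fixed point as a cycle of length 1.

Trace each unvisited position around until it returns:
(1) (2 3 5 9 17 10 ... len 11) (6 11 21 18 12 23 ... len 11) (24)
4 cycles in total.

4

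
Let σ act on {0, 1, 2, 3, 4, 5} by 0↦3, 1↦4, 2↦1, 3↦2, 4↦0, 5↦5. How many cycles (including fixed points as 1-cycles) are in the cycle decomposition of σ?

2

Cycle decomposition: (0 3 2 1 4) (5).
2 cycles.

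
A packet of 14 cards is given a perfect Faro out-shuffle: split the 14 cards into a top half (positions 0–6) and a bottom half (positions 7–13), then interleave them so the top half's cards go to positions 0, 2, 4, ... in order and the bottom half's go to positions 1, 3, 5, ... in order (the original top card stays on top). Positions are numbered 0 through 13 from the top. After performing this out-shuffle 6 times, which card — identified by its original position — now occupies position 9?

4

Work backwards from position 9, undoing one out-shuffle at a time:
9 ← 11 ← 12 ← 6 ← 3 ← 8 ← 4
So the card now at position 9 started at position 4.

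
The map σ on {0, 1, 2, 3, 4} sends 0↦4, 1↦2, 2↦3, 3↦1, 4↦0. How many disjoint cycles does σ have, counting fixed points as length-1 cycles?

Cycle decomposition: (0 4) (1 2 3).
2 cycles.

2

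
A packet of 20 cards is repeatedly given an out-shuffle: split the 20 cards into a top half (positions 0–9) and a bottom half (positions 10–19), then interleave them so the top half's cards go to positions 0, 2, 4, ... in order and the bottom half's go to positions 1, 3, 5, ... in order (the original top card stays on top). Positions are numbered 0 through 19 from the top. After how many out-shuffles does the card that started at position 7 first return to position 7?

Follow position 7 under repeated out-shuffles:
7 → 14 → 9 → 18 → 17 → 15 → 11 → 3 → 6 → 12 → 5 → 10 → 1 → 2 → 4 → 8 → 16 → 13 → 7
It first returns after 18 out-shuffles.

18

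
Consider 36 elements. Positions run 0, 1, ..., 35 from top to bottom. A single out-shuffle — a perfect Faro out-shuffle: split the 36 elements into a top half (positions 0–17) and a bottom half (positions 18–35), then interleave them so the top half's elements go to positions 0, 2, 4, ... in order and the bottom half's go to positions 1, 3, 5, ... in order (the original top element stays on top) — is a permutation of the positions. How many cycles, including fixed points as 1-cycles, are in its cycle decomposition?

7

Trace each unvisited position around until it returns:
(0) (1 2 4 8 16 32 ... len 12) (3 6 12 24 13 26 ... len 12) (5 10 20) (7 14 28 21) (15 30 25) (35)
7 cycles in total.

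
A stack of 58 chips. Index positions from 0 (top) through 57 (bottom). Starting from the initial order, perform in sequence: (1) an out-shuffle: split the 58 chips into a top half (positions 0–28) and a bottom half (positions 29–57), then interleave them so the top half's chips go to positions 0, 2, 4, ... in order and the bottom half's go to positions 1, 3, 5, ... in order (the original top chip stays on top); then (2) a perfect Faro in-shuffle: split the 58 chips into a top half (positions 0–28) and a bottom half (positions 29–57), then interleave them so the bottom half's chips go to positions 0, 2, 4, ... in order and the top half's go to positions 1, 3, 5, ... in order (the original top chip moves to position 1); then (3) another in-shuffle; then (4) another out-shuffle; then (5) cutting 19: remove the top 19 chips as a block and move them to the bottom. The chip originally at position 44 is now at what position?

57

Track the chip from position 44 forward through each operation:
  after op 1 (out-shuffle): 44 → 31
  after op 2 (in-shuffle): 31 → 4
  after op 3 (in-shuffle): 4 → 9
  after op 4 (out-shuffle): 9 → 18
  after op 5 (cut 19): 18 → 57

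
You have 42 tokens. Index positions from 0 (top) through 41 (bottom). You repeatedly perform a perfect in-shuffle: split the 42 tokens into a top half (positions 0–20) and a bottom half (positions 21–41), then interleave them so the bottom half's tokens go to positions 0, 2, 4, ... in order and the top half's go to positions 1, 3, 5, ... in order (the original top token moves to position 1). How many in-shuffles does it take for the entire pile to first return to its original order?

14

The in-shuffle permutes the 42 positions with cycle lengths [14, 14, 14].
Every token is home exactly when every cycle has completed a whole number of laps, i.e. after lcm(14) = 14 in-shuffles.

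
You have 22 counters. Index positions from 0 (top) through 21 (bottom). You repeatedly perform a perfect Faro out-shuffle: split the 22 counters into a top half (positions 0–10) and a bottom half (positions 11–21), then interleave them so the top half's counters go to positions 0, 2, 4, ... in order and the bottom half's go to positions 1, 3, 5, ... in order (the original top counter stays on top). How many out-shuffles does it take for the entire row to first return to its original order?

6

The out-shuffle permutes the 22 positions with cycle lengths [1, 1, 2, 3, 3, 6, 6].
Every counter is home exactly when every cycle has completed a whole number of laps, i.e. after lcm(1, 2, 3, 6) = 6 out-shuffles.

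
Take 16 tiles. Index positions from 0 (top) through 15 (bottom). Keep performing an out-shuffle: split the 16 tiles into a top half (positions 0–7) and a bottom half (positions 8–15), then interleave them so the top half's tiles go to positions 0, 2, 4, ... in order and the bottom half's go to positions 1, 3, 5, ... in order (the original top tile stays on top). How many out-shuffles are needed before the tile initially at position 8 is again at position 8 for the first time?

4

Follow position 8 under repeated out-shuffles:
8 → 1 → 2 → 4 → 8
It first returns after 4 out-shuffles.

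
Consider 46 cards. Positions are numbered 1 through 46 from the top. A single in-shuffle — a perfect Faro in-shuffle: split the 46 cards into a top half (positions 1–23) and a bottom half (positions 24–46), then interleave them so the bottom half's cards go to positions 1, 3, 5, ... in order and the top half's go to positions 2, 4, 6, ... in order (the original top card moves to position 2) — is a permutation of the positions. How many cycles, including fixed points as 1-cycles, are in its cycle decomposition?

Trace each unvisited position around until it returns:
(1 2 4 8 16 32 ... len 23) (5 10 20 40 33 19 ... len 23)
2 cycles in total.

2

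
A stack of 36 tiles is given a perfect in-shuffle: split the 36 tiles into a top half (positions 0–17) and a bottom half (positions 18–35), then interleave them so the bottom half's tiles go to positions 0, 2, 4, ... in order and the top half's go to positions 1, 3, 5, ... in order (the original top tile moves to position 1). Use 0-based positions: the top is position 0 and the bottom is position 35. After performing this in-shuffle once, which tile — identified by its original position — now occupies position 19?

Work backwards from position 19, undoing one in-shuffle at a time:
19 ← 9
So the tile now at position 19 started at position 9.

9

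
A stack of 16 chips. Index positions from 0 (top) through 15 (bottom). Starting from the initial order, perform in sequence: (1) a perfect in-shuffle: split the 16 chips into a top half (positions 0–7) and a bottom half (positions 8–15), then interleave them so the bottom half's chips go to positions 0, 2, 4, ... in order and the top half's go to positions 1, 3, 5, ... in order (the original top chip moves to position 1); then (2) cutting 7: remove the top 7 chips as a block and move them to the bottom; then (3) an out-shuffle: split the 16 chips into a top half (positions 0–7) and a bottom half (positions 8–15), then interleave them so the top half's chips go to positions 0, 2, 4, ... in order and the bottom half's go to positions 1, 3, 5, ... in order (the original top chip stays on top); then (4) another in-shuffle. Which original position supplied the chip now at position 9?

Undo the operations in reverse order, starting from position 9:
  undo op 4 (in-shuffle, from top half): 9 ← 4
  undo op 3 (out-shuffle, from top half): 4 ← 2
  undo op 2 (cut 7): 2 ← 9
  undo op 1 (in-shuffle, from top half): 9 ← 4
So the chip at position 9 came from original position 4.

4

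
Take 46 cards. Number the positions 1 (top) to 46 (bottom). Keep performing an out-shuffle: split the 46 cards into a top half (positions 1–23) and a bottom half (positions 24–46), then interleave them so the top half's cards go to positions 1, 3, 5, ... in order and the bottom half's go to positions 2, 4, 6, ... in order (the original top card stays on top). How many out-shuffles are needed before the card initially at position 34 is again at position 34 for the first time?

4

Follow position 34 under repeated out-shuffles:
34 → 22 → 43 → 40 → 34
It first returns after 4 out-shuffles.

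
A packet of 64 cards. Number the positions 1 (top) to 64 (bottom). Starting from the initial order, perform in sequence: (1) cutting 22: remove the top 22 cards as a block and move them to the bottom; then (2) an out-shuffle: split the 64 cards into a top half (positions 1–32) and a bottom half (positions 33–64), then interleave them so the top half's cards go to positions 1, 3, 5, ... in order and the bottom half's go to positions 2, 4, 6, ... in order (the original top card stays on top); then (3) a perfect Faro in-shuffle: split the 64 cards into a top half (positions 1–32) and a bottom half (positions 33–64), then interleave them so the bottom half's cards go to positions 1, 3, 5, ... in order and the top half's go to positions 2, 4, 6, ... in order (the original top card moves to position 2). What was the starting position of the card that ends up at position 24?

60

Undo the operations in reverse order, starting from position 24:
  undo op 3 (in-shuffle, from top half): 24 ← 12
  undo op 2 (out-shuffle, from bottom half): 12 ← 38
  undo op 1 (cut 22): 38 ← 60
So the card at position 24 came from original position 60.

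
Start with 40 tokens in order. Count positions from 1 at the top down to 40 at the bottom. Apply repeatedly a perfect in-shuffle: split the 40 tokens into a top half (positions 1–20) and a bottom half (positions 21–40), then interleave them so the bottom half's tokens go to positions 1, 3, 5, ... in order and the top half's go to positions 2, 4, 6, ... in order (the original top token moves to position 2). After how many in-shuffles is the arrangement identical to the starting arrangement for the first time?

20

The in-shuffle permutes the 40 positions with cycle lengths [20, 20].
Every token is home exactly when every cycle has completed a whole number of laps, i.e. after lcm(20) = 20 in-shuffles.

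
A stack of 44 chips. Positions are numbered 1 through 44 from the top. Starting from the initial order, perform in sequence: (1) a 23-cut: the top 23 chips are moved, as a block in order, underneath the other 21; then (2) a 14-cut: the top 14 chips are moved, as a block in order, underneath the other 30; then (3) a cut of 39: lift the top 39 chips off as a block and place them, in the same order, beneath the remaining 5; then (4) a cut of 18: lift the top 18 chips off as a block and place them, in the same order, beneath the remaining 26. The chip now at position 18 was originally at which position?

24

Undo the operations in reverse order, starting from position 18:
  undo op 4 (cut 18): 18 ← 36
  undo op 3 (cut 39): 36 ← 31
  undo op 2 (cut 14): 31 ← 1
  undo op 1 (cut 23): 1 ← 24
So the chip at position 18 came from original position 24.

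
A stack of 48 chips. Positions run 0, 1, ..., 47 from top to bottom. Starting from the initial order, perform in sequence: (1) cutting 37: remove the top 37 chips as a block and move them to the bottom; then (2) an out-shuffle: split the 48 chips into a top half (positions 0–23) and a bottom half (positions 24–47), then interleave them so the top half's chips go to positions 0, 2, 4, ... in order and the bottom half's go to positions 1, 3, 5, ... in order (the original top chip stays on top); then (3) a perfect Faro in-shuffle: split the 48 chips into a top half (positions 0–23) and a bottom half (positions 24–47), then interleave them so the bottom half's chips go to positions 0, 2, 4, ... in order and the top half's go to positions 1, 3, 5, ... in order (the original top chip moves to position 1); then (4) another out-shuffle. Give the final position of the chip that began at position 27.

20

Track the chip from position 27 forward through each operation:
  after op 1 (cut 37): 27 → 38
  after op 2 (out-shuffle): 38 → 29
  after op 3 (in-shuffle): 29 → 10
  after op 4 (out-shuffle): 10 → 20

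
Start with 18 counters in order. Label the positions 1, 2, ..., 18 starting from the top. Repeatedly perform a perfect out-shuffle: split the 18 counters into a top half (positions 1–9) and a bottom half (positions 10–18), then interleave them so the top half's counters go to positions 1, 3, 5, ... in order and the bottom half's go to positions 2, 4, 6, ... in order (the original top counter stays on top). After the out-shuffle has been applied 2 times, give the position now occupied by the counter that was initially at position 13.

Track the counter's position through each out-shuffle:
13 → 8 → 15

15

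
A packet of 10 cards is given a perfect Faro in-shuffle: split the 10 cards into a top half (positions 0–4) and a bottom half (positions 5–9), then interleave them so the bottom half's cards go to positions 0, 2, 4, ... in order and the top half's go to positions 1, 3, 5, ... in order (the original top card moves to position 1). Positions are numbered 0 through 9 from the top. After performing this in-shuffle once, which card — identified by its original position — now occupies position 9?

Work backwards from position 9, undoing one in-shuffle at a time:
9 ← 4
So the card now at position 9 started at position 4.

4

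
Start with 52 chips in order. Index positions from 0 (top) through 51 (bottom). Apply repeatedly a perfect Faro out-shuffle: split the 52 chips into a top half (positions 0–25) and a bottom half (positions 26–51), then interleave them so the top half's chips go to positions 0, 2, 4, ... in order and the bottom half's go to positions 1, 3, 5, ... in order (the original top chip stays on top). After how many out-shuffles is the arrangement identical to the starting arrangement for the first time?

The out-shuffle permutes the 52 positions with cycle lengths [1, 1, 2, 8, 8, 8, 8, 8, 8].
Every chip is home exactly when every cycle has completed a whole number of laps, i.e. after lcm(1, 2, 8) = 8 out-shuffles.

8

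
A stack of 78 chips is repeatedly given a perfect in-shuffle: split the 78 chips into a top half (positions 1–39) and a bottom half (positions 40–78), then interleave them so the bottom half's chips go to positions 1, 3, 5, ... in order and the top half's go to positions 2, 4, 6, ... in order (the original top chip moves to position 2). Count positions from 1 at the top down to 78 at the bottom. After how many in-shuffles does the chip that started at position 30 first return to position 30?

Follow position 30 under repeated in-shuffles:
30 → 60 → 41 → 3 → 6 → 12 → 24 → 48 → ... → 30 (length 39)
It first returns after 39 in-shuffles.

39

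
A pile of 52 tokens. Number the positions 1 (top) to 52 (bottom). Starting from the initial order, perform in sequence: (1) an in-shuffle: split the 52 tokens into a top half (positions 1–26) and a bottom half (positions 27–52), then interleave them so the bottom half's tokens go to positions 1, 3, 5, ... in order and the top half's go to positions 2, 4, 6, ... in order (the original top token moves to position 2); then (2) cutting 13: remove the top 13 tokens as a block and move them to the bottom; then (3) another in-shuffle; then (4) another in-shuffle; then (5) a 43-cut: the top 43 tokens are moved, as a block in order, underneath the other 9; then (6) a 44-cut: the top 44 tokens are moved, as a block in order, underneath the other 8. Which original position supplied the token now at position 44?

43

Undo the operations in reverse order, starting from position 44:
  undo op 6 (cut 44): 44 ← 36
  undo op 5 (cut 43): 36 ← 27
  undo op 4 (in-shuffle, from bottom half): 27 ← 40
  undo op 3 (in-shuffle, from top half): 40 ← 20
  undo op 2 (cut 13): 20 ← 33
  undo op 1 (in-shuffle, from bottom half): 33 ← 43
So the token at position 44 came from original position 43.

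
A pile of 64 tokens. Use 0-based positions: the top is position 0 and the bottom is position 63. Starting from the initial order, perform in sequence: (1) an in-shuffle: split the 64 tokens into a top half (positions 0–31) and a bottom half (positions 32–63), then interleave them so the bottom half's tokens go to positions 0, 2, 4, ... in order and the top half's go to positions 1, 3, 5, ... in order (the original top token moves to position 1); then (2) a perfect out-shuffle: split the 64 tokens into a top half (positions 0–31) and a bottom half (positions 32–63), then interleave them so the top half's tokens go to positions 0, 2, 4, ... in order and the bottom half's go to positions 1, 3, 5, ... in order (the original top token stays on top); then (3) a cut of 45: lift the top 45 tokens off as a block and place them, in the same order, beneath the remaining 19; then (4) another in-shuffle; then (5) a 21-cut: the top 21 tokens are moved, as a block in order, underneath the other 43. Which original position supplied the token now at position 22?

Undo the operations in reverse order, starting from position 22:
  undo op 5 (cut 21): 22 ← 43
  undo op 4 (in-shuffle, from top half): 43 ← 21
  undo op 3 (cut 45): 21 ← 2
  undo op 2 (out-shuffle, from top half): 2 ← 1
  undo op 1 (in-shuffle, from top half): 1 ← 0
So the token at position 22 came from original position 0.

0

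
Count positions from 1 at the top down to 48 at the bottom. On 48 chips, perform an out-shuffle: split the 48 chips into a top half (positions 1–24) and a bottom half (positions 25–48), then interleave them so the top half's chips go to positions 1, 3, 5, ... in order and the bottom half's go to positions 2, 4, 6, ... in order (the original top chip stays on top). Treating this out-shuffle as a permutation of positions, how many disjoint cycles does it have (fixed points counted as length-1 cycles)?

Trace each unvisited position around until it returns:
(1) (2 3 5 9 17 33 ... len 23) (6 11 21 41 34 20 ... len 23) (48)
4 cycles in total.

4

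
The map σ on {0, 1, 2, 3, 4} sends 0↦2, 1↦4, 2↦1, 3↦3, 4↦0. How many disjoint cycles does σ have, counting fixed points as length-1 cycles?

2

Cycle decomposition: (0 2 1 4) (3).
2 cycles.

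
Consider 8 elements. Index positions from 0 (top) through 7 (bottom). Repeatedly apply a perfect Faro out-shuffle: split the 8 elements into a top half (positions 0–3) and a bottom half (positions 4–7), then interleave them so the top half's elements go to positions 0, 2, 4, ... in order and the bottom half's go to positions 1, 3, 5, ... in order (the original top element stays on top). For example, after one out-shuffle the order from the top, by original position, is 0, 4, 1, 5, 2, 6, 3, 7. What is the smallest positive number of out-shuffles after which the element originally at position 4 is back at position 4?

3

Follow position 4 under repeated out-shuffles:
4 → 1 → 2 → 4
It first returns after 3 out-shuffles.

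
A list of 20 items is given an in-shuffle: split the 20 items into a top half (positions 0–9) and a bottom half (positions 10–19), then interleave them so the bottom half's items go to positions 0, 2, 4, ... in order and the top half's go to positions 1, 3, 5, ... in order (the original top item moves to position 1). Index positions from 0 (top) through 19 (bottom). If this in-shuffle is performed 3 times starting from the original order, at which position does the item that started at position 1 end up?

Track the item's position through each in-shuffle:
1 → 3 → 7 → 15

15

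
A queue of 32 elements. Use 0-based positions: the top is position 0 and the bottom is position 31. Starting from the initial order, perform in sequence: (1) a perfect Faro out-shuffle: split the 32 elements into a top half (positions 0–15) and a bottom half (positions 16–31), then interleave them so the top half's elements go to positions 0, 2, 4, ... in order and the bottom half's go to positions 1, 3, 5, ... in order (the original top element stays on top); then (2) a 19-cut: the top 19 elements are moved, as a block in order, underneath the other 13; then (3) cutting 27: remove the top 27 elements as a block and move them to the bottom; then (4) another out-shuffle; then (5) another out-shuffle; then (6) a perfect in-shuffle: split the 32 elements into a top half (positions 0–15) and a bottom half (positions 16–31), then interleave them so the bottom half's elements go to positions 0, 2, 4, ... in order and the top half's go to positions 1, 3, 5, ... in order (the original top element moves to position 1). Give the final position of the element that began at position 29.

10

Track the element from position 29 forward through each operation:
  after op 1 (out-shuffle): 29 → 27
  after op 2 (cut 19): 27 → 8
  after op 3 (cut 27): 8 → 13
  after op 4 (out-shuffle): 13 → 26
  after op 5 (out-shuffle): 26 → 21
  after op 6 (in-shuffle): 21 → 10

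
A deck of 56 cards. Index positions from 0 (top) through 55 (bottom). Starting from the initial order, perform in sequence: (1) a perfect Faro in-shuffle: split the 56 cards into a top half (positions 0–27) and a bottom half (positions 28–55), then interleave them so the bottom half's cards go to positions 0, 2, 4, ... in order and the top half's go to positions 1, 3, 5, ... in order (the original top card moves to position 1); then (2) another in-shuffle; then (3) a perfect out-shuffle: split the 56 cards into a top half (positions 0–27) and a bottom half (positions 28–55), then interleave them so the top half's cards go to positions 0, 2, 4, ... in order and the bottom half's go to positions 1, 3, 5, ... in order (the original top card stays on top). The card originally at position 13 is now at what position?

55

Track the card from position 13 forward through each operation:
  after op 1 (in-shuffle): 13 → 27
  after op 2 (in-shuffle): 27 → 55
  after op 3 (out-shuffle): 55 → 55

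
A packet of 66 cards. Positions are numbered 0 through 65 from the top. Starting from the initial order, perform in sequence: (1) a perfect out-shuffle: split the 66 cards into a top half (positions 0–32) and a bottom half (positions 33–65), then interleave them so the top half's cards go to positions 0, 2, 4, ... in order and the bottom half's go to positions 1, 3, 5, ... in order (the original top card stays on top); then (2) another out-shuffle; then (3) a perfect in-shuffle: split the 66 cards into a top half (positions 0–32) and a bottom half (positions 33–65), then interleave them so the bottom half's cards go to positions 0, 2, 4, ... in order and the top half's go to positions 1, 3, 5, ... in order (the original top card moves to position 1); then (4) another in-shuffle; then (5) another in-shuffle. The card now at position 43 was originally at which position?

Undo the operations in reverse order, starting from position 43:
  undo op 5 (in-shuffle, from top half): 43 ← 21
  undo op 4 (in-shuffle, from top half): 21 ← 10
  undo op 3 (in-shuffle, from bottom half): 10 ← 38
  undo op 2 (out-shuffle, from top half): 38 ← 19
  undo op 1 (out-shuffle, from bottom half): 19 ← 42
So the card at position 43 came from original position 42.

42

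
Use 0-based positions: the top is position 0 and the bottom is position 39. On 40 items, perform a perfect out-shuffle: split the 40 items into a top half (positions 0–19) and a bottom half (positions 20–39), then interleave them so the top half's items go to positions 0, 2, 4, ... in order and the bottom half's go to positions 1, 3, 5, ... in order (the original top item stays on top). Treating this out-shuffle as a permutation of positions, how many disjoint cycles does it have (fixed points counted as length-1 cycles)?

Trace each unvisited position around until it returns:
(0) (1 2 4 8 16 32 ... len 12) (3 6 12 24 9 18 ... len 12) (7 14 28 17 34 29 ... len 12) (13 26) (39)
6 cycles in total.

6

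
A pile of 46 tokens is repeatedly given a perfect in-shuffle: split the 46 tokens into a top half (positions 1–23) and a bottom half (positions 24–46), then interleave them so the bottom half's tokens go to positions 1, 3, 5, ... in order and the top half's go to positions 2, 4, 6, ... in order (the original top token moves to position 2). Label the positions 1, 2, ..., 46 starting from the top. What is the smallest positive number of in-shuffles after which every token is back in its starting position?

23

The in-shuffle permutes the 46 positions with cycle lengths [23, 23].
Every token is home exactly when every cycle has completed a whole number of laps, i.e. after lcm(23) = 23 in-shuffles.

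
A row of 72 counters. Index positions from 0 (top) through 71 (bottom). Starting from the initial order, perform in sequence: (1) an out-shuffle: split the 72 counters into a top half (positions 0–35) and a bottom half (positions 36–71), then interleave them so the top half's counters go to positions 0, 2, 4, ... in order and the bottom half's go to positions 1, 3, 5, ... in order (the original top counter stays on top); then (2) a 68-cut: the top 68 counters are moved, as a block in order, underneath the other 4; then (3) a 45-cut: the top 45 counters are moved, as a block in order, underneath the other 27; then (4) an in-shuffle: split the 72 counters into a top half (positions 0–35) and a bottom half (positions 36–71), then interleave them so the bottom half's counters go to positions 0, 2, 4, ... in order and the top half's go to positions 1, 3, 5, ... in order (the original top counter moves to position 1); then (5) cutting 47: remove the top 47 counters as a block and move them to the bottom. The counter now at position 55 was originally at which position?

10

Undo the operations in reverse order, starting from position 55:
  undo op 5 (cut 47): 55 ← 30
  undo op 4 (in-shuffle, from bottom half): 30 ← 51
  undo op 3 (cut 45): 51 ← 24
  undo op 2 (cut 68): 24 ← 20
  undo op 1 (out-shuffle, from top half): 20 ← 10
So the counter at position 55 came from original position 10.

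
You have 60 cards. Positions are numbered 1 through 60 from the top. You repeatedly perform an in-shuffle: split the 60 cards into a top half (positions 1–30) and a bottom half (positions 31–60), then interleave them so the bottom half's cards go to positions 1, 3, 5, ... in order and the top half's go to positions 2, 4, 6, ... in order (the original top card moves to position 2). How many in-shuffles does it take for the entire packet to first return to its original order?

The in-shuffle permutes the 60 positions with cycle lengths [60].
Every card is home exactly when every cycle has completed a whole number of laps, i.e. after lcm(60) = 60 in-shuffles.

60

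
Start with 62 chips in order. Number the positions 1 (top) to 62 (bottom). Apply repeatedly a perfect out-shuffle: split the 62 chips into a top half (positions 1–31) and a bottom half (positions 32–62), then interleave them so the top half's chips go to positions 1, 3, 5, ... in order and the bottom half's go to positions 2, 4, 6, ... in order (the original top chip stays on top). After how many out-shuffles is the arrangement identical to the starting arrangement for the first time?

60

The out-shuffle permutes the 62 positions with cycle lengths [1, 1, 60].
Every chip is home exactly when every cycle has completed a whole number of laps, i.e. after lcm(1, 60) = 60 out-shuffles.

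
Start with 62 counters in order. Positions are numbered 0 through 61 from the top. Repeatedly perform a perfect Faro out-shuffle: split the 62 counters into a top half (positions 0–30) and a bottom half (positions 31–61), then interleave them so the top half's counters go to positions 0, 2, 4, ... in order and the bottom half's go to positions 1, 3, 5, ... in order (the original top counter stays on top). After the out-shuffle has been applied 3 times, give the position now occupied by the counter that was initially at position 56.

Track the counter's position through each out-shuffle:
56 → 51 → 41 → 21

21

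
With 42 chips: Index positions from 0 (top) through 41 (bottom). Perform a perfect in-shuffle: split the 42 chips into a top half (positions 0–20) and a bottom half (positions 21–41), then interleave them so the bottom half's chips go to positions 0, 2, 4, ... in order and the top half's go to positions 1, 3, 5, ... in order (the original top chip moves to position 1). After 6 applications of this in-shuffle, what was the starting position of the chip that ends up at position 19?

Work backwards from position 19, undoing one in-shuffle at a time:
19 ← 9 ← 4 ← 23 ← 11 ← 5 ← 2
So the chip now at position 19 started at position 2.

2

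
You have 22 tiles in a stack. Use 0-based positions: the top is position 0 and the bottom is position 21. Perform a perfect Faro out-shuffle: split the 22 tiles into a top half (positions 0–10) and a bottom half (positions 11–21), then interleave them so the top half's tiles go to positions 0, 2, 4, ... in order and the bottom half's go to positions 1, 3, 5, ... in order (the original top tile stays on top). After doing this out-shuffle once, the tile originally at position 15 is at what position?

Track the tile's position through each out-shuffle:
15 → 9

9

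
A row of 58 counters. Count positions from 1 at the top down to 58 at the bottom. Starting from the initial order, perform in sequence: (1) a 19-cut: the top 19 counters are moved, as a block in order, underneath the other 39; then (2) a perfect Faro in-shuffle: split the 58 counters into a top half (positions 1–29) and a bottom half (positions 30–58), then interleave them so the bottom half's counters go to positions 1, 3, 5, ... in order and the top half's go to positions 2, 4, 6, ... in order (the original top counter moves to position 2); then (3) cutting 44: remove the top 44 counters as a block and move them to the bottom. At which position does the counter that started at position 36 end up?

48

Track the counter from position 36 forward through each operation:
  after op 1 (cut 19): 36 → 17
  after op 2 (in-shuffle): 17 → 34
  after op 3 (cut 44): 34 → 48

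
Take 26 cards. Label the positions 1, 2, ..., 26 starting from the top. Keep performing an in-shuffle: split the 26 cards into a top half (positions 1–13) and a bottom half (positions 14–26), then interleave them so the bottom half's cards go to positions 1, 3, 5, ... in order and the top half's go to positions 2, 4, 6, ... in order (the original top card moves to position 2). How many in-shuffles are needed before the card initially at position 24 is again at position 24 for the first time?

6

Follow position 24 under repeated in-shuffles:
24 → 21 → 15 → 3 → 6 → 12 → 24
It first returns after 6 in-shuffles.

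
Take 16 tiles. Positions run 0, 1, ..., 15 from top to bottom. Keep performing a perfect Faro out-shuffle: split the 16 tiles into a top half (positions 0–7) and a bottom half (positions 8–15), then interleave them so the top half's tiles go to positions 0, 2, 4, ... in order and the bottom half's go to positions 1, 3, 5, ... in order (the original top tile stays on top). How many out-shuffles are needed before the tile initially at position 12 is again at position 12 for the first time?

4

Follow position 12 under repeated out-shuffles:
12 → 9 → 3 → 6 → 12
It first returns after 4 out-shuffles.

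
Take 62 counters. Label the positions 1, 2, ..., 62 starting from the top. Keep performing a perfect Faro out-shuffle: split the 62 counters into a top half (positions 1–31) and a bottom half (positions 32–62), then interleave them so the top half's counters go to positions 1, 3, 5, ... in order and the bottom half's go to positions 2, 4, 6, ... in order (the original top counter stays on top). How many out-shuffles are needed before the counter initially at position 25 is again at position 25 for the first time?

60

Follow position 25 under repeated out-shuffles:
25 → 49 → 36 → 10 → 19 → 37 → 12 → 23 → ... → 25 (length 60)
It first returns after 60 out-shuffles.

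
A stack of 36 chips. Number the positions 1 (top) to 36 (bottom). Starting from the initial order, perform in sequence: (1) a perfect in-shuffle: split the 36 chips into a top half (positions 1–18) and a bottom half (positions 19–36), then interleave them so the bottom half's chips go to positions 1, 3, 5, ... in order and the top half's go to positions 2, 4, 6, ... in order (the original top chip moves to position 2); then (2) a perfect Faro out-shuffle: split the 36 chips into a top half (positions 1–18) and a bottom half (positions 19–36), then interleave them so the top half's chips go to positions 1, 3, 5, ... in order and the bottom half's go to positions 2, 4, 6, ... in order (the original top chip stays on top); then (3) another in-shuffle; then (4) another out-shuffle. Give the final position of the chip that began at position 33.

13

Track the chip from position 33 forward through each operation:
  after op 1 (in-shuffle): 33 → 29
  after op 2 (out-shuffle): 29 → 22
  after op 3 (in-shuffle): 22 → 7
  after op 4 (out-shuffle): 7 → 13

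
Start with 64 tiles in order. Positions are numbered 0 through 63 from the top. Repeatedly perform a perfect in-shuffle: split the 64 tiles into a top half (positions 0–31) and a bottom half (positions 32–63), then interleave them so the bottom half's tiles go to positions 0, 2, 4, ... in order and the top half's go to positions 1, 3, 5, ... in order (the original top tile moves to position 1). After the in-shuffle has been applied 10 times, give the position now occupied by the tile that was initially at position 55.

Track the tile's position through each in-shuffle:
55 → 46 → 28 → 57 → 50 → 36 → 8 → 17 → 35 → 6 → 13

13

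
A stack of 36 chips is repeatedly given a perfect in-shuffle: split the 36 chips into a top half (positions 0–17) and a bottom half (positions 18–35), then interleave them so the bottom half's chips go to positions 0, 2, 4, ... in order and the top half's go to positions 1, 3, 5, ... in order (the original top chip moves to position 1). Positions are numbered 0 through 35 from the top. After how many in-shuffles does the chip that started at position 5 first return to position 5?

Follow position 5 under repeated in-shuffles:
5 → 11 → 23 → 10 → 21 → 6 → 13 → 27 → ... → 5 (length 36)
It first returns after 36 in-shuffles.

36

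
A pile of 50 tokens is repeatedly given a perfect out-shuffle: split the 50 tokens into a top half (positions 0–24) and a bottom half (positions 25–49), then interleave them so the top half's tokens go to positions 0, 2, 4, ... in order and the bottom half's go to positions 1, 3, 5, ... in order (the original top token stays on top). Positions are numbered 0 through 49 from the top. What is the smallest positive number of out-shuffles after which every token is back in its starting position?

The out-shuffle permutes the 50 positions with cycle lengths [1, 1, 3, 3, 21, 21].
Every token is home exactly when every cycle has completed a whole number of laps, i.e. after lcm(1, 3, 21) = 21 out-shuffles.

21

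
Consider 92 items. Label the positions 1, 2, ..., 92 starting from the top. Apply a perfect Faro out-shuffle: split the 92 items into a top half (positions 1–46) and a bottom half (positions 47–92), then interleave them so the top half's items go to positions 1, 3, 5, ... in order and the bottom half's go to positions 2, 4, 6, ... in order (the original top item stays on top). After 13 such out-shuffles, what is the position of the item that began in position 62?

Track position through each out-shuffle: 62 → 32 → 63 → 34 → 67 → ... (continuing for 13 shuffles total) → 32.

32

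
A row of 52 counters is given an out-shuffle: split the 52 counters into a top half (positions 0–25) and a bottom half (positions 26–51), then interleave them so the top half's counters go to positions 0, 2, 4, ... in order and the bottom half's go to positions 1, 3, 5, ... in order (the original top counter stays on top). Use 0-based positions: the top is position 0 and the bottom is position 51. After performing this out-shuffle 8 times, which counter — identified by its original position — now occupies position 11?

Work backwards from position 11, undoing one out-shuffle at a time:
11 ← 31 ← 41 ← 46 ← 23 ← 37 ← 44 ← 22 ← 11
So the counter now at position 11 started at position 11.

11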